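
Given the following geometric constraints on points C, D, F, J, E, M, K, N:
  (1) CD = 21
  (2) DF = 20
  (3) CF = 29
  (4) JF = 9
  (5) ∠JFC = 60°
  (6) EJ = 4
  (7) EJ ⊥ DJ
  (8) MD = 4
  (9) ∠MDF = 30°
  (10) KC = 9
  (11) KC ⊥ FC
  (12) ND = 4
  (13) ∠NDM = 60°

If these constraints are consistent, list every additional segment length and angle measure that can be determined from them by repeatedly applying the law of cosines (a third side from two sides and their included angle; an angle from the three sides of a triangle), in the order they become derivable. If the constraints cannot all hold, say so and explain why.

The constraints are consistent. Derivable facts, in order:
After 1 step:
- CJ ≈ 25.71
- FK ≈ 30.36
- FM ≈ 16.66
- MN = 4
- ∠CDF = 90°
- ∠CFD = 46.4°
- ∠DCF = 43.6°
After 2 steps:
- ∠CFK = 17.24°
- ∠CJF = 102.35°
- ∠CKF = 72.76°
- ∠DFM = 6.9°
- ∠DMF = 143.1°
- ∠DMN = 60°
- ∠DNM = 60°
- ∠FCJ = 17.65°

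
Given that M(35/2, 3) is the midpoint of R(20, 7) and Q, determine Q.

Using the midpoint formula: M = ((x1 + x2)/2, (y1 + y2)/2)
We know M = (35/2, 3) and R = (20, 7)
For x: 35/2 = (20 + x2)/2, so x2 = 2*35/2 - 20 = 15
For y: 3 = (7 + y2)/2, so y2 = 2*3 - 7 = -1
Q = (15, -1)

(15, -1)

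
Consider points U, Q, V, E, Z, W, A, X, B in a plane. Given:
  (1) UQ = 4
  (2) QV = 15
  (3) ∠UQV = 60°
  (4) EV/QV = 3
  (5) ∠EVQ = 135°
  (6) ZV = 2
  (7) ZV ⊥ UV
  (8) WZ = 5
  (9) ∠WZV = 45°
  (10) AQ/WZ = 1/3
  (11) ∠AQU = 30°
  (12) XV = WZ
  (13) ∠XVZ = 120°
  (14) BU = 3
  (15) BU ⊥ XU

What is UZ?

Step 1: By the law of cosines on triangle UQV: UV² = 4² + 15² − 2·4·15·cos(60°) = 181, so UV = √181.
Step 2: By the law of cosines on triangle UVZ: UZ² = √181² + 2² − 2·√181·2·cos(90°) = 185, so UZ = √185.

Therefore, the length of UZ = √185.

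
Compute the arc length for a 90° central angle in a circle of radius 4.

Arc length = 2π(4)(1/4) = 2*pi

2*pi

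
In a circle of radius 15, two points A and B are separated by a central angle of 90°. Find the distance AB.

Drop a perpendicular from the center to the chord, bisecting both the chord and the central angle.
Each half-chord = r sin(θ/2) = 15 sin(45°).
The full chord = 2 × 15 × sin(45°) = 15*sqrt(2).

15*sqrt(2)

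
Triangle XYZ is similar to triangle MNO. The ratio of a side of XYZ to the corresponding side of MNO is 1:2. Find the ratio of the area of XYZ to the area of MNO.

Area ratio = (side ratio)^2 = (1/2)^2 = 1:4.

1:4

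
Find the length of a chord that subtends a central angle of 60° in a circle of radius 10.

Drop a perpendicular from the center to the chord, bisecting both the chord and the central angle.
Each half-chord = r sin(θ/2) = 10 sin(30°).
The full chord = 2 × 10 × sin(30°) = 10.

10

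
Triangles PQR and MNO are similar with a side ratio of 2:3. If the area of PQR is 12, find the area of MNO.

The ratio of areas of similar triangles = (side ratio)^2.
Side ratio = 2:3, so area ratio = 4:9.
Area of MNO / Area of PQR = 9/4
Area of MNO = 12 * 9/4 = 27

27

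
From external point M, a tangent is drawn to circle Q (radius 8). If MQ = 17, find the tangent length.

tangent = √(d² - r²) = √(17² - 8²) = √(289 - 64) = √225 = 15

15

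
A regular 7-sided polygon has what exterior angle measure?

Each exterior angle of a regular n-gon is 360 / n.
For n = 7: 360 / 7 = 360/7 degrees.

360/7 degrees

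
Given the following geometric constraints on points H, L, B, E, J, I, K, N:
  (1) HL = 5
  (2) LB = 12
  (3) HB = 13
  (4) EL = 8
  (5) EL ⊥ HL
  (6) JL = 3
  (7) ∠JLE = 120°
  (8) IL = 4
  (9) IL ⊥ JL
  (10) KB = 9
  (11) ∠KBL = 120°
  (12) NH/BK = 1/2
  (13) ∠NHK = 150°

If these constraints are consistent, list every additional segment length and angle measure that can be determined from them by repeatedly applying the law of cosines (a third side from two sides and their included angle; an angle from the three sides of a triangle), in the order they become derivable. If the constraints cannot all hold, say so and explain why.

The constraints are consistent. Derivable facts, in order:
After 1 step:
- EJ = √97
- HE = √89
- JI = 5
- LK = 3·√37
- ∠BHL = 67.38°
- ∠BLH = 90°
- ∠HBL = 22.62°
After 2 steps:
- ∠BKL = 34.72°
- ∠BLK = 25.28°
- ∠EHL = 57.99°
- ∠EJL = 44.7°
- ∠HEL = 32.01°
- ∠IJL = 53.13°
- ∠JEL = 15.3°
- ∠JIL = 36.87°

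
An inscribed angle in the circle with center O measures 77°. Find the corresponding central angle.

The inscribed angle theorem states that a central angle is always twice any inscribed angle that subtends the same arc.
Since the inscribed angle is 77°, the central angle = 2 × 77° = 154°.

154°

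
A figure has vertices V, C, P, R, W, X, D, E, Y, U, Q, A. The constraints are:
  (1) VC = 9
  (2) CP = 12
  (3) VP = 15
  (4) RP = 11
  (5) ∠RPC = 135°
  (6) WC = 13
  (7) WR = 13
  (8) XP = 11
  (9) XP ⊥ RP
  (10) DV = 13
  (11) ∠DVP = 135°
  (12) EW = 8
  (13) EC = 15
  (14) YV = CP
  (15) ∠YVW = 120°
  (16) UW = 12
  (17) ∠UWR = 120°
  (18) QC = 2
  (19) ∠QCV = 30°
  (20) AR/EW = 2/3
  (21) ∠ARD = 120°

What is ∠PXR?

Step 1: By the law of cosines on triangle XPR: XR² = 11² + 11² − 2·11·11·cos(90°) = 242, so XR = 11·√2.
Step 2: By the inverse law of cosines on triangle PXR: cos(∠PXR) = (11² + (11·√2)² − 11²) / (2·11·11·√2) = 242/342.24 = 0.7071, so ∠PXR = 45°.

Therefore, the measure of angle ∠PXR = 45°.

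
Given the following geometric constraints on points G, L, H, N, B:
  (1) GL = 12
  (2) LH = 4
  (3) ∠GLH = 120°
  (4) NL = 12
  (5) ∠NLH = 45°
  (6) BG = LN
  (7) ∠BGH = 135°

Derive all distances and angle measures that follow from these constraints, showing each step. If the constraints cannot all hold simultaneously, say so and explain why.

The constraints are consistent.

From the given relations:
  BG = LN = 12

Step 1: From GL = 12, LH = 4, and ∠GLH = 120°, by the law of cosines:
  GH² = GL² + LH² - 2·GL·LH·cos(120°) = 144 + 16 + 48 = 208
  GH = 4·√13

Step 2: From HL = 4, LN = 12, and ∠HLN = 45°, by the law of cosines:
  HN² = HL² + LN² - 2·HL·LN·cos(45°) = 16 + 144 - 67.88 = 92.12
  HN ≈ 9.6

Step 3: From HG = 4·√13, GB = 12, and ∠HGB = 135°, by the law of cosines:
  HB² = HG² + GB² - 2·HG·GB·cos(135°) = 208 + 144 + 244.8 = 596.8
  HB ≈ 24.43

Step 4: From GH = 4·√13, GL = 12, HL = 4, by the inverse law of cosines:
  cos(∠HGL) = (GH² + GL² - HL²) / (2·GH·GL)
  ∠HGL = 13.9°

Step 5: From HG = 4·√13, HL = 4, GL = 12, by the inverse law of cosines:
  cos(∠GHL) = (HG² + HL² - GL²) / (2·HG·HL)
  ∠GHL = 46.1°

Step 6: From HL = 4, HN = 9.6, LN = 12, by the inverse law of cosines:
  cos(∠LHN) = (HL² + HN² - LN²) / (2·HL·HN)
  ∠LHN = 117.86°

Step 7: From NH = 9.6, NL = 12, HL = 4, by the inverse law of cosines:
  cos(∠HNL) = (NH² + NL² - HL²) / (2·NH·NL)
  ∠HNL = 17.14°

Step 8: From HB = 24.43, HG = 4·√13, BG = 12, by the inverse law of cosines:
  cos(∠BHG) = (HB² + HG² - BG²) / (2·HB·HG)
  ∠BHG = 20.33°

Step 9: From BG = 12, BH = 24.43, GH = 4·√13, by the inverse law of cosines:
  cos(∠GBH) = (BG² + BH² - GH²) / (2·BG·BH)
  ∠GBH = 24.67°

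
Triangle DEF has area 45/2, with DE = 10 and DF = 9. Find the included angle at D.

Area = (1/2) * a * b * sin(C)
sin(C) = 2 * Area / (a * b)
sin(C) = 2 * 45/2 / (10 * 9)
sin(C) = 1/2
C = arcsin(1/2) = 30°
Since sin(180° - C) = sin(C), the obtuse angle 150° gives the same area, so C = 30° or C = 150°.

30° or 150°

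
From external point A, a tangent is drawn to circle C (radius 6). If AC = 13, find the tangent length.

Let T be the point of tangency. Then CT ⊥ AT (radius ⊥ tangent).
In right triangle CTA: CA² = CT² + AT²
13² = 6² + AT²
AT² = 133, AT = sqrt(133)

sqrt(133)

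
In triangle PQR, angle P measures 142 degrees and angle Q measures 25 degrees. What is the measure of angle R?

The interior angles sum to 180°: angle R = 180 - 142 - 25 = 13°.
The triangle is obtuse (angles 142°, 25°, 13°).

13 degrees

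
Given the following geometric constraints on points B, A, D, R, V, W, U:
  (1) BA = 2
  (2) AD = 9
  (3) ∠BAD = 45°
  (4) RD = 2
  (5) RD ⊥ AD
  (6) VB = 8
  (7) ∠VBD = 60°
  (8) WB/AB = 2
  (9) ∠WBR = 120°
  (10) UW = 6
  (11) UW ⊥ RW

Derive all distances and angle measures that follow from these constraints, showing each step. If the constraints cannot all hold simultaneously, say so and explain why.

The constraints are consistent.

From the given relations:
  WB = 2·AB = 2·2 = 4

Step 1: From BA = 2, AD = 9, and ∠BAD = 45°, by the law of cosines:
  BD² = BA² + AD² - 2·BA·AD·cos(45°) = 4 + 81 - 25.46 = 59.54
  BD ≈ 7.72

Step 2: From AD = 9, DR = 2, and ∠ADR = 90°, by the law of cosines:
  AR² = AD² + DR² - 2·AD·DR·cos(90°) = 81 + 4 - 0 = 85
  AR = √85

Step 3: From DB = 7.72, BV = 8, and ∠DBV = 60°, by the law of cosines:
  DV² = DB² + BV² - 2·DB·BV·cos(60°) = 59.54 + 64 - 61.73 = 61.81
  DV ≈ 7.86

Step 4: From BA = 2, BD = 7.72, AD = 9, by the inverse law of cosines:
  cos(∠ABD) = (BA² + BD² - AD²) / (2·BA·BD)
  ∠ABD = 124.44°

Step 5: From AD = 9, AR = √85, DR = 2, by the inverse law of cosines:
  cos(∠DAR) = (AD² + AR² - DR²) / (2·AD·AR)
  ∠DAR = 12.53°

Step 6: From DA = 9, DB = 7.72, AB = 2, by the inverse law of cosines:
  cos(∠ADB) = (DA² + DB² - AB²) / (2·DA·DB)
  ∠ADB = 10.56°

Step 7: From RA = √85, RD = 2, AD = 9, by the inverse law of cosines:
  cos(∠ARD) = (RA² + RD² - AD²) / (2·RA·RD)
  ∠ARD = 77.47°

Step 8: From DB = 7.72, DV = 7.86, BV = 8, by the inverse law of cosines:
  cos(∠BDV) = (DB² + DV² - BV²) / (2·DB·DV)
  ∠BDV = 61.79°

Step 9: From VB = 8, VD = 7.86, BD = 7.72, by the inverse law of cosines:
  cos(∠BVD) = (VB² + VD² - BD²) / (2·VB·VD)
  ∠BVD = 58.21°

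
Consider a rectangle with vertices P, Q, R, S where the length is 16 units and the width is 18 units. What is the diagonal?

Using the Pythagorean theorem:
d² = 16² + 18² = 256 + 324 = 580
d = sqrt(580) = 2*sqrt(145)

2*sqrt(145)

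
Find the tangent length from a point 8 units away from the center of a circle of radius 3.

tangent = √(d² - r²) = √(8² - 3²) = √(64 - 9) = √55 = sqrt(55)

sqrt(55)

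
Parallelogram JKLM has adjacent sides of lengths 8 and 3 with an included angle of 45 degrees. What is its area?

The area of a parallelogram equals the product of two adjacent sides times the sine of the included angle.
This is because the height equals 3 * sin(45°) = 3*sqrt(2)/2.
Area = 8 * 3*sqrt(2)/2 = 12*sqrt(2)

12*sqrt(2)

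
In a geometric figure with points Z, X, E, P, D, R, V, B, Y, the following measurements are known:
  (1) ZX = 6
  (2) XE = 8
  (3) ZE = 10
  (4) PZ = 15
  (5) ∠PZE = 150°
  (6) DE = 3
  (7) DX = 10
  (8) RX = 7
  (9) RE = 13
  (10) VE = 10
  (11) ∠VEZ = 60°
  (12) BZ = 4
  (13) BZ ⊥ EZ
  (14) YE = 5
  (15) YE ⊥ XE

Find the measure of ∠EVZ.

Step 1: By the law of cosines on triangle VEZ: VZ² = 10² + 10² − 2·10·10·cos(60°) = 100, so VZ = 10.
Step 2: By the inverse law of cosines on triangle EVZ: cos(∠EVZ) = (10² + 10² − 10²) / (2·10·10) = 100/200 = 0.5, so ∠EVZ = 60°.

Therefore, the measure of angle ∠EVZ = 60°.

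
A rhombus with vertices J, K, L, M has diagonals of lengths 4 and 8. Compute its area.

The diagonals of a rhombus divide it into four right triangles.
Each triangle has legs 4/ 2 = 2 and 8/2 = 4, so each has area (1/2)*2*4 = 4.
Four such triangles give total area = (d1 * d2) / 2 = 16.

16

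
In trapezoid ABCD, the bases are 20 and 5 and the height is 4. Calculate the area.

Area of a trapezoid = (base1 + base2) * height / 2
Area = (20 + 5) * 4 / 2
Area = 25 * 4 / 2
Area = 100 / 2
Area = 50

50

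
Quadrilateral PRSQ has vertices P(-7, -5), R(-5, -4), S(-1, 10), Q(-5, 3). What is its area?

Shoelace: sum of cross terms = 42, Area = (1/2)|42| = 21

21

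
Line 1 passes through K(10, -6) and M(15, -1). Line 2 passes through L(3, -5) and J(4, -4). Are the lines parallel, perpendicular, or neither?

Slope of line 1: m1 = (-1 - -6)/(15 - 10) = 5/5 = 1
Slope of line 2: m2 = (-4 - -5)/(4 - 3) = 1/1 = 1
m1 = m2, so the lines are parallel.

Parallel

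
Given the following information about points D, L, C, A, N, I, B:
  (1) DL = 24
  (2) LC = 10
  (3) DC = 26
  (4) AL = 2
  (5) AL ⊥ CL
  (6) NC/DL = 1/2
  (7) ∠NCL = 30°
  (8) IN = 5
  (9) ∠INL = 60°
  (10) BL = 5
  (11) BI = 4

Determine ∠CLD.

Step 1: By the inverse law of cosines on triangle CLD: cos(∠CLD) = (10² + 24² − 26²) / (2·10·24) = 0/480 = 0, so ∠CLD = 90°.

Therefore, the measure of angle ∠CLD = 90°.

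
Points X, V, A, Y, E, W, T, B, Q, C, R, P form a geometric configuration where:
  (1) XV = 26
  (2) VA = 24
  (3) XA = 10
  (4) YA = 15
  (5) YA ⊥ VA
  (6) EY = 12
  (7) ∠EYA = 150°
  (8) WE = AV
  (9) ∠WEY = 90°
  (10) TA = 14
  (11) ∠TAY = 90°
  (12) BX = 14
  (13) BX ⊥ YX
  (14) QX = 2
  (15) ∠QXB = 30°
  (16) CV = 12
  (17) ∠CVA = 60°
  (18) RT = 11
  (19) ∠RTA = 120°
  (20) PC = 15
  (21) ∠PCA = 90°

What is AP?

Step 1: By the law of cosines on triangle CVA: CA² = 12² + 24² − 2·12·24·cos(60°) = 432, so CA = 12·√3.
Step 2: By the law of cosines on triangle ACP: AP² = (12·√3)² + 15² − 2·12·√3·15·cos(90°) = 657, so AP = 3·√73.

Therefore, the length of AP = 3·√73.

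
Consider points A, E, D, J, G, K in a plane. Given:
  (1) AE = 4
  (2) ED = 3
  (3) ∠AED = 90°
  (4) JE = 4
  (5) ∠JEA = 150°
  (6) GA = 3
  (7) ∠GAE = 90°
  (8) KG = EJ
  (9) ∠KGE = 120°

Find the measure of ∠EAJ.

Step 1: By the law of cosines on triangle AEJ: AJ² = 4² + 4² − 2·4·4·cos(150°) = 59.71, so AJ ≈ 7.73.
Step 2: By the inverse law of cosines on triangle EAJ: cos(∠EAJ) = (4² + 7.73² − 4²) / (2·4·7.73) = 59.71/61.82 = 0.9659, so ∠EAJ = 15°.

Therefore, the measure of angle ∠EAJ = 15°.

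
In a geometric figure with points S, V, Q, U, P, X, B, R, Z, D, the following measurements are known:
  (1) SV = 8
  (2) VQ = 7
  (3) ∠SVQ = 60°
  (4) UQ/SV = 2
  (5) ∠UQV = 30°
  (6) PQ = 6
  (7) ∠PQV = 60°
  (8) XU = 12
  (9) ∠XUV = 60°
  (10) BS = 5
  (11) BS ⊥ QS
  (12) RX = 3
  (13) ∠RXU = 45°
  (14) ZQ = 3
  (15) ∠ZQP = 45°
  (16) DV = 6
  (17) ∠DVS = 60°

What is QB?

Step 1: By the law of cosines on triangle SVQ: SQ² = 8² + 7² − 2·8·7·cos(60°) = 57, so SQ = √57.
Step 2: By the law of cosines on triangle QSB: QB² = √57² + 5² − 2·√57·5·cos(90°) = 82, so QB = √82.

Therefore, the length of QB = √82.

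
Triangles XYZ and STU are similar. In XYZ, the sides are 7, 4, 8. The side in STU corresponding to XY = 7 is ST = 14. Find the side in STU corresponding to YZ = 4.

Since the triangles are similar, the ratio of corresponding sides is constant.
Scale factor k = ST / XY = 14 / 7 = 2
TU = k * YZ = 2 * 4 = 8

8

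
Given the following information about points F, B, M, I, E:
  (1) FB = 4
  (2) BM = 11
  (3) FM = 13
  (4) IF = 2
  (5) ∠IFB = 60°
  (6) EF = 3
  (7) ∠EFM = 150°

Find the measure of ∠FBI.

Step 1: By the law of cosines on triangle BFI: BI² = 4² + 2² − 2·4·2·cos(60°) = 12, so BI = 2·√3.
Step 2: By the inverse law of cosines on triangle FBI: cos(∠FBI) = (4² + (2·√3)² − 2²) / (2·4·2·√3) = 24/27.71 = 0.866, so ∠FBI = 30°.

Therefore, the measure of angle ∠FBI = 30°.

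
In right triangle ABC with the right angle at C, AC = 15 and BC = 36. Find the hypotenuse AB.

By the Pythagorean theorem: AB^2 = AC^2 + BC^2
AB^2 = 15^2 + 36^2 = 225 + 1296 = 1521
AB = sqrt(1521) = 39

39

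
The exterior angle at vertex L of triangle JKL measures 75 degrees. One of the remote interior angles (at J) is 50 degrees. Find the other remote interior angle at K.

angle K = 75 - 50 = 25 degrees (exterior angle theorem).

25 degrees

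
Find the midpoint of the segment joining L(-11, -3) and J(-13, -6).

The midpoint is the point halfway along the segment.
Move half the horizontal distance: -11 + (-13 - -11)/2 = -11 + -2/2 = -12
Move half the vertical distance: -3 + (-6 - -3)/2 = -3 + -3/2 = -9/2
Midpoint = (-12, -9/2)

(-12, -9/2)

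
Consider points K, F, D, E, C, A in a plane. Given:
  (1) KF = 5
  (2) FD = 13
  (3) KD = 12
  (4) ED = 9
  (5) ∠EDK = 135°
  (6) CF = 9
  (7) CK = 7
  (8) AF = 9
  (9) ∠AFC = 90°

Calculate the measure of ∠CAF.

Step 1: By the law of cosines on triangle AFC: AC² = 9² + 9² − 2·9·9·cos(90°) = 162, so AC = 9·√2.
Step 2: By the inverse law of cosines on triangle CAF: cos(∠CAF) = ((9·√2)² + 9² − 9²) / (2·9·√2·9) = 162/229.1 = 0.7071, so ∠CAF = 45°.

Therefore, the measure of angle ∠CAF = 45°.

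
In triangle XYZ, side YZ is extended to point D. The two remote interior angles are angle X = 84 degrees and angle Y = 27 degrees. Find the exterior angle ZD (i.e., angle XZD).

By the exterior angle theorem, an exterior angle of a triangle equals the sum of the two remote interior angles.
Exterior angle = angle X + angle Y
Exterior angle = 84 + 27 = 111 degrees

111 degrees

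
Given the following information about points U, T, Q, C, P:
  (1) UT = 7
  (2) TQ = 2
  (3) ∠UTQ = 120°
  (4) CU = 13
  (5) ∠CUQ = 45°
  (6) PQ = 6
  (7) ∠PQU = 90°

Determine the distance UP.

Step 1: By the law of cosines on triangle UTQ: UQ² = 7² + 2² − 2·7·2·cos(120°) = 67, so UQ = √67.
Step 2: By the law of cosines on triangle UQP: UP² = √67² + 6² − 2·√67·6·cos(90°) = 103, so UP = √103.

Therefore, the length of UP = √103.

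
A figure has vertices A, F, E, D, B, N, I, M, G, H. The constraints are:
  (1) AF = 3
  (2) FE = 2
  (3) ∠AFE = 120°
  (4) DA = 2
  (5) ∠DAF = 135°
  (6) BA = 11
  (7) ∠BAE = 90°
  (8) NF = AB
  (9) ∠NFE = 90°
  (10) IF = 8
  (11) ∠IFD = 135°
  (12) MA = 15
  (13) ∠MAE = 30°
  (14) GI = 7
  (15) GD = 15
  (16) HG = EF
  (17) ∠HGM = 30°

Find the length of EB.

Step 1: By the law of cosines on triangle EFA: EA² = 2² + 3² − 2·2·3·cos(120°) = 19, so EA = √19.
Step 2: By the law of cosines on triangle EAB: EB² = √19² + 11² − 2·√19·11·cos(90°) = 140, so EB = 2·√35.

Therefore, the length of EB = 2·√35.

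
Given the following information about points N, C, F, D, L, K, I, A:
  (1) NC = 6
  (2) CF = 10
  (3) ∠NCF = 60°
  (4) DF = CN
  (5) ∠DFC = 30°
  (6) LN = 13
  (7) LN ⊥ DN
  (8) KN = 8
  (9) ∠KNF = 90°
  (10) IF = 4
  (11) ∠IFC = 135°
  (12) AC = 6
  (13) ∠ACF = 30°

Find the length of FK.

Step 1: By the law of cosines on triangle FCN: FN² = 10² + 6² − 2·10·6·cos(60°) = 76, so FN = 2·√19.
Step 2: By the law of cosines on triangle FNK: FK² = (2·√19)² + 8² − 2·2·√19·8·cos(90°) = 140, so FK = 2·√35.

Therefore, the length of FK = 2·√35.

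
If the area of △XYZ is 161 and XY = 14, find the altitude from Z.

height = 2 * 161 / 14 = 23

23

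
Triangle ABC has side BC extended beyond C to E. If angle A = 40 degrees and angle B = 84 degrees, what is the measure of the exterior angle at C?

By the exterior angle theorem, an exterior angle of a triangle equals the sum of the two remote interior angles.
Exterior angle = angle A + angle B
Exterior angle = 40 + 84 = 124 degrees

124 degrees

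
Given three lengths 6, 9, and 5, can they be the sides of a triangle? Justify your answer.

Sort the sides: 5, 6, 9.
It suffices to check that the sum of the two smallest exceeds the largest:
5 + 6 = 11 > 9. ✓
Yes, a valid triangle can be formed.

Yes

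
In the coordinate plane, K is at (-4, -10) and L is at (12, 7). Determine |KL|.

d = sqrt((16)^2 + (17)^2) = sqrt(545)

sqrt(545)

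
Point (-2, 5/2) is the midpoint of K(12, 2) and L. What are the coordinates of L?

Using the midpoint formula: M = ((x1 + x2)/2, (y1 + y2)/2)
We know M = (-2, 5/2) and K = (12, 2)
For x: -2 = (12 + x2)/2, so x2 = 2*-2 - 12 = -16
For y: 5/2 = (2 + y2)/2, so y2 = 2*5/2 - 2 = 3
L = (-16, 3)

(-16, 3)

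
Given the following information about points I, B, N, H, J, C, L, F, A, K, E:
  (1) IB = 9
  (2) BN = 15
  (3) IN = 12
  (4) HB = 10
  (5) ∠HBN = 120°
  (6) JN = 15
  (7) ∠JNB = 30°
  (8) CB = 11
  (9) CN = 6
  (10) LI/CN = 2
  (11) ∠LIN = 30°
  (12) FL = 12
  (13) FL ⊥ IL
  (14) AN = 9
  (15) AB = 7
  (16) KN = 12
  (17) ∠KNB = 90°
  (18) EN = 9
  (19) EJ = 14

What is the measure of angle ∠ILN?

From the given relations: LI = 2·CN = 2·6 = 12.
Step 1: By the law of cosines on triangle LIN: LN² = 12² + 12² − 2·12·12·cos(30°) = 38.58, so LN ≈ 6.21.
Step 2: By the inverse law of cosines on triangle ILN: cos(∠ILN) = (12² + 6.21² − 12²) / (2·12·6.21) = 38.58/149.08 = 0.2588, so ∠ILN = 75°.

Therefore, the measure of angle ∠ILN = 75°.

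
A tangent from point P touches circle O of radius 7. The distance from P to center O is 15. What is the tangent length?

The tangent, radius, and line from the external point to the center form a right triangle.
The right angle is where the tangent meets the radius.
By the Pythagorean theorem: tangent² + 7² = 15²
tangent² = 225 - 49 = 176
tangent = 4*sqrt(11)

4*sqrt(11)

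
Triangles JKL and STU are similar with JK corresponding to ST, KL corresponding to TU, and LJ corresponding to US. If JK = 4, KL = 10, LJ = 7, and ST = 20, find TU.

Similar triangles have proportional sides. Setting up the proportion:
ST / JK = TU / KL
20 / 4 = TU / 10
TU = 10 * 20 / 4 = 50.

50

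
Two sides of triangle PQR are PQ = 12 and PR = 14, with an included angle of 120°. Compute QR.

When two sides and the included angle are known, the law of cosines gives the third side.
c^2 = a^2 + b^2 - 2ab cos(C) generalizes the Pythagorean theorem to non-right triangles.
Here: QR^2 = 144 + 196 - 336*(-1/2) = 508
QR = 2*sqrt(127)

2*sqrt(127)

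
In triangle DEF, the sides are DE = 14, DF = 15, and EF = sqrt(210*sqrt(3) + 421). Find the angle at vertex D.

cos(D) = (14² + 15² - (sqrt(210*sqrt(3) + 421))²) / (2 × 14 × 15) = -sqrt(3)/2, so D = arccos(-sqrt(3)/2) = 150°.

150°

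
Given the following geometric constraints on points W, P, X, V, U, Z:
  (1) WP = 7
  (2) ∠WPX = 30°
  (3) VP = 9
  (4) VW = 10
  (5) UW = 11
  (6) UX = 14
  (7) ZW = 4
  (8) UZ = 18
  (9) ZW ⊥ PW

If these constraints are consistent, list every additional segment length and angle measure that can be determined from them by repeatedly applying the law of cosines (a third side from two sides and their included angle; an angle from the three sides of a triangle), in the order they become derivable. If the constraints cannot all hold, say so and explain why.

These constraints are not satisfiable: by the triangle inequality in triangle WUZ, (5) UW = 11 and (7) ZW = 4 force UZ ≤ 11 + 4 = 15, but (8) says UZ = 18. No planar figure meets all of them, so nothing further can be derived.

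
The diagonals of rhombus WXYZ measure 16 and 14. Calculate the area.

Area of a rhombus = (d1 * d2) / 2
Area = (16 * 14) / 2
Area = 224 / 2
Area = 112

112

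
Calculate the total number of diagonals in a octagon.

Each of the 8 vertices connects to 5 non-adjacent vertices via diagonals.
Total connections = 8 × 5 = 40, but each diagonal is counted twice.
Number of diagonals = 40 / 2 = 20.

20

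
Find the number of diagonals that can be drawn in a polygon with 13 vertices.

Total line segments between 13 vertices = C(13,2) = 78.
Subtract the 13 sides: 78 - 13 = 65 diagonals.

65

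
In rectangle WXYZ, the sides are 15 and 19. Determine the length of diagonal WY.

Using the Pythagorean theorem:
d² = 15² + 19² = 225 + 361 = 586
d = sqrt(586)

sqrt(586)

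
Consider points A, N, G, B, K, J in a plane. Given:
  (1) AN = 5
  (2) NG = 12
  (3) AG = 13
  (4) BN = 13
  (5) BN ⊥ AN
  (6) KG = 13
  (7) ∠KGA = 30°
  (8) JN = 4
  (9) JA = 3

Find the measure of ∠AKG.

Step 1: By the law of cosines on triangle KGA: KA² = 13² + 13² − 2·13·13·cos(30°) = 45.28, so KA ≈ 6.73.
Step 2: By the inverse law of cosines on triangle AKG: cos(∠AKG) = (6.73² + 13² − 13²) / (2·6.73·13) = 45.28/174.96 = 0.2588, so ∠AKG = 75°.

Therefore, the measure of angle ∠AKG = 75°.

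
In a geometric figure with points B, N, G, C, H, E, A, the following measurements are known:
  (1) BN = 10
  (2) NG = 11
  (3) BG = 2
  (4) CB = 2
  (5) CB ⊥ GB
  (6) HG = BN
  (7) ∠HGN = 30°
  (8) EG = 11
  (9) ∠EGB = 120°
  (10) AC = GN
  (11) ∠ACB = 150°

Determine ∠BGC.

Step 1: By the law of cosines on triangle GBC: GC² = 2² + 2² − 2·2·2·cos(90°) = 8, so GC = 2·√2.
Step 2: By the inverse law of cosines on triangle BGC: cos(∠BGC) = (2² + (2·√2)² − 2²) / (2·2·2·√2) = 8/11.31 = 0.7071, so ∠BGC = 45°.

Therefore, the measure of angle ∠BGC = 45°.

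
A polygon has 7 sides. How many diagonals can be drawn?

The number of diagonals in an n-gon is n(n - 3)/2.
For n = 7: 7(7 - 3)/2 = 7 × 4 / 2 = 14.

14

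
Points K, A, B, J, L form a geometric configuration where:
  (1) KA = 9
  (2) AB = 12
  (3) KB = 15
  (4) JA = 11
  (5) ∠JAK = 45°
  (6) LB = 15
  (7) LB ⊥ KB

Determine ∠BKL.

Step 1: By the law of cosines on triangle KBL: KL² = 15² + 15² − 2·15·15·cos(90°) = 450, so KL = 15·√2.
Step 2: By the inverse law of cosines on triangle BKL: cos(∠BKL) = (15² + (15·√2)² − 15²) / (2·15·15·√2) = 450/636.4 = 0.7071, so ∠BKL = 45°.

Therefore, the measure of angle ∠BKL = 45°.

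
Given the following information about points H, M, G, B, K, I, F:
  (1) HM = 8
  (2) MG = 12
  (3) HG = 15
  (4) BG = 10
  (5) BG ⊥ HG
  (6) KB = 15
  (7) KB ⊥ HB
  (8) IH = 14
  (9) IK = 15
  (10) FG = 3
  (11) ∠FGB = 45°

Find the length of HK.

Step 1: By the law of cosines on triangle BGH: BH² = 10² + 15² − 2·10·15·cos(90°) = 325, so BH = 5·√13.
Step 2: By the law of cosines on triangle HBK: HK² = (5·√13)² + 15² − 2·5·√13·15·cos(90°) = 550, so HK = 5·√22.

Therefore, the length of HK = 5·√22.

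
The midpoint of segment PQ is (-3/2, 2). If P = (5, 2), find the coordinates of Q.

Using the midpoint formula: M = ((x1 + x2)/2, (y1 + y2)/2)
We know M = (-3/2, 2) and P = (5, 2)
For x: -3/2 = (5 + x2)/2, so x2 = 2*-3/2 - 5 = -8
For y: 2 = (2 + y2)/2, so y2 = 2*2 - 2 = 2
Q = (-8, 2)

(-8, 2)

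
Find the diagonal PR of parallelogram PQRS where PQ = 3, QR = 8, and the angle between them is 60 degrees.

The diagonal of a parallelogram can be found by treating two adjacent sides and the diagonal as a triangle.
Applying the law of cosines with sides 3, 8 and included angle 60°:
d^2 = 9 + 64 - 48*cos(60°) = 49
d = 7

7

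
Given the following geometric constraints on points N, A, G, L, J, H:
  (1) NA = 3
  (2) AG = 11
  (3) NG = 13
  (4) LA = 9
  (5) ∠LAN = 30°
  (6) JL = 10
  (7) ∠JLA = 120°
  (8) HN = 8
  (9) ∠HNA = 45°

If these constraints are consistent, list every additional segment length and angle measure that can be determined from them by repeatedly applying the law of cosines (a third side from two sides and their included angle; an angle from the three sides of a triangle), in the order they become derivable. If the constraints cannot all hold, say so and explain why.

The constraints are consistent. Derivable facts, in order:
After 1 step:
- AH ≈ 6.25
- AJ ≈ 16.46
- NL ≈ 6.58
- ∠AGN = 10.73°
- ∠ANG = 43.05°
- ∠GAN = 126.22°
After 2 steps:
- ∠AHN = 19.84°
- ∠AJL = 28.26°
- ∠ALN = 13.19°
- ∠ANL = 136.81°
- ∠HAN = 115.16°
- ∠JAL = 31.74°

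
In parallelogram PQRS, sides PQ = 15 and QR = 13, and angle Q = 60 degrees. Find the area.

Area = 15 * 13 * sin(60°) = 195 * sqrt(3)/2 = 195*sqrt(3)/2

195*sqrt(3)/2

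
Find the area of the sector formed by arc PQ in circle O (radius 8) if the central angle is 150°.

The full circle has area πr² = π(8)² = 64*pi.
The sector covers 150° out of 360°, a fraction of 5/12.
Sector area = 64*pi × 5/12 = 80*pi/3.

80*pi/3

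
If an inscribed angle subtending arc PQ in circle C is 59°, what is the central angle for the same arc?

By the inscribed angle theorem, the central angle is twice the inscribed angle.
Central angle = 2 × 59° = 118°

118°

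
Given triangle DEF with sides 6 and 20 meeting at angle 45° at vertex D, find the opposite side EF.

By the law of cosines: EF^2 = DE^2 + DF^2 - 2*DE*DF*cos(D)
EF^2 = 6^2 + 20^2 - 2*6*20*cos(45°)
EF^2 = 36 + 400 - 240*(sqrt(2)/2)
EF^2 = 436 - 120*sqrt(2)
EF = 2*sqrt(109 - 30*sqrt(2))

2*sqrt(109 - 30*sqrt(2))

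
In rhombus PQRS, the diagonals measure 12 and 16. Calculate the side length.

Half-diagonals are 6 and 8. side = sqrt(6^2 + 8^2) = sqrt(100) = 10

10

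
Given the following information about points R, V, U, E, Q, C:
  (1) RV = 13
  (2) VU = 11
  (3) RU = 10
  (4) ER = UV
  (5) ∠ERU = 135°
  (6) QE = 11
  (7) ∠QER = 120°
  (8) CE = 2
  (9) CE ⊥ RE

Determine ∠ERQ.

From the given relations: ER = UV = 11.
Step 1: By the law of cosines on triangle REQ: RQ² = 11² + 11² − 2·11·11·cos(120°) = 363, so RQ = 11·√3.
Step 2: By the inverse law of cosines on triangle ERQ: cos(∠ERQ) = (11² + (11·√3)² − 11²) / (2·11·11·√3) = 363/419.16 = 0.866, so ∠ERQ = 30°.

Therefore, the measure of angle ∠ERQ = 30°.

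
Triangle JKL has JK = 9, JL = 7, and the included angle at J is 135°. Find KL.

When two sides and the included angle are known, the law of cosines gives the third side.
c^2 = a^2 + b^2 - 2ab cos(C) generalizes the Pythagorean theorem to non-right triangles.
Here: KL^2 = 81 + 49 - 126*(-sqrt(2)/2) = 63*sqrt(2) + 130
KL = sqrt(63*sqrt(2) + 130)

sqrt(63*sqrt(2) + 130)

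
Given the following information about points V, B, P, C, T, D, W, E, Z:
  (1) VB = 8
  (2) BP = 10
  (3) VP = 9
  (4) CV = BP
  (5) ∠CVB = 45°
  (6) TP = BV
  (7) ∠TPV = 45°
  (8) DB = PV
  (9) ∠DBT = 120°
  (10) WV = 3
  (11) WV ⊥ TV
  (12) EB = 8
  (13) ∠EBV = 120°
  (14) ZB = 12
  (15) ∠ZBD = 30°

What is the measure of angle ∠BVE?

Step 1: By the law of cosines on triangle VBE: VE² = 8² + 8² − 2·8·8·cos(120°) = 192, so VE = 8·√3.
Step 2: By the inverse law of cosines on triangle BVE: cos(∠BVE) = (8² + (8·√3)² − 8²) / (2·8·8·√3) = 192/221.7 = 0.866, so ∠BVE = 30°.

Therefore, the measure of angle ∠BVE = 30°.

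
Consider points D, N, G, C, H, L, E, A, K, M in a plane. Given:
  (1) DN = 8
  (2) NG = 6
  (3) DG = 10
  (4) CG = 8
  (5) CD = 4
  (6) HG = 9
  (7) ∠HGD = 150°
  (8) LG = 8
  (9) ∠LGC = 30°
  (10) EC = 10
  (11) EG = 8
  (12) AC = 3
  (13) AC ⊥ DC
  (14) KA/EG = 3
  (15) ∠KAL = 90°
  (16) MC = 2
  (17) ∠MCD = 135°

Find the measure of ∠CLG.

Step 1: By the law of cosines on triangle LGC: LC² = 8² + 8² − 2·8·8·cos(30°) = 17.15, so LC ≈ 4.14.
Step 2: By the inverse law of cosines on triangle CLG: cos(∠CLG) = (4.14² + 8² − 8²) / (2·4.14·8) = 17.15/66.26 = 0.2588, so ∠CLG = 75°.

Therefore, the measure of angle ∠CLG = 75°.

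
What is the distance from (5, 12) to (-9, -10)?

The horizontal distance is |-9 - 5| = 14 and the vertical distance is |-10 - 12| = 22.
By the Pythagorean theorem, d = sqrt(14^2 + 22^2) = sqrt(680) = 2*sqrt(170).

2*sqrt(170)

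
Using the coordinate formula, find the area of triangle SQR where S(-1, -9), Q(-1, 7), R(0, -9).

Shoelace: Area = (1/2)|-1(7--9) + -1(-9--9) + 0(-9-7)| = (1/2)(16) = 8

8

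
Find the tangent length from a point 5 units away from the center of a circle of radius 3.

tangent = √(d² - r²) = √(5² - 3²) = √(25 - 9) = √16 = 4

4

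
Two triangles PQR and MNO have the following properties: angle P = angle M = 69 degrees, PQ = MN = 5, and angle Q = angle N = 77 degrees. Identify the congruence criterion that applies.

The given information provides:
angle P = angle M = 69 degrees, PQ = MN = 5, and angle Q = angle N = 77 degrees
This matches the ASA congruence theorem.
Two pairs of corresponding angles and the included side are equal (Angle-Side-Angle).

ASA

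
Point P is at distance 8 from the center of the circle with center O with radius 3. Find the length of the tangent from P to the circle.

tangent = √(d² - r²) = √(8² - 3²) = √(64 - 9) = √55 = sqrt(55)

sqrt(55)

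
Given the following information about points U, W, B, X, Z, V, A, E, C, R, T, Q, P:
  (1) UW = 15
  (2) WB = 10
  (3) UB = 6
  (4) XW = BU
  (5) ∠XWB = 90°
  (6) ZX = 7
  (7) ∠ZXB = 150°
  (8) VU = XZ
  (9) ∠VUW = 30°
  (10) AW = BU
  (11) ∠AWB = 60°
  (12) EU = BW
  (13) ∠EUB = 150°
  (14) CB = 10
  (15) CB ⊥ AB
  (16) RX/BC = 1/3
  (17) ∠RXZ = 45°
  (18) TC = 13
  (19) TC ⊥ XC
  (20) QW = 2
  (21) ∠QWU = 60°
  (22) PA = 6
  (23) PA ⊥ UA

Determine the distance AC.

From the given relations: AW = BU = 6.
Step 1: By the law of cosines on triangle BWA: BA² = 10² + 6² − 2·10·6·cos(60°) = 76, so BA = 2·√19.
Step 2: By the law of cosines on triangle ABC: AC² = (2·√19)² + 10² − 2·2·√19·10·cos(90°) = 176, so AC = 4·√11.

Therefore, the length of AC = 4·√11.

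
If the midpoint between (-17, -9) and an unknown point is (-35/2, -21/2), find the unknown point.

Using the midpoint formula: M = ((x1 + x2)/2, (y1 + y2)/2)
We know M = (-35/2, -21/2) and J = (-17, -9)
For x: -35/2 = (-17 + x2)/2, so x2 = 2*-35/2 - -17 = -18
For y: -21/2 = (-9 + y2)/2, so y2 = 2*-21/2 - -9 = -12
K = (-18, -12)

(-18, -12)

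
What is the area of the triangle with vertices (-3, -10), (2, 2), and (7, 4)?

Shoelace: Area = (1/2)|-3(2-4) + 2(4--10) + 7(-10-2)| = (1/2)(50) = 25

25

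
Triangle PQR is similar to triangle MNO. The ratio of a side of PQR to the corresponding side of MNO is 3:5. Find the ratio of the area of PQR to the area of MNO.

The ratio of areas of similar triangles equals the square of the side ratio.
Side ratio = 3:5
Area ratio = (3/5)^2 = 9/25 = 9:25

9:25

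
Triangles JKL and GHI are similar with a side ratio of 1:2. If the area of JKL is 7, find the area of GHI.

Area ratio = (1/2)^2 = 1/4. Area of GHI = 7 * 4/1 = 28.

28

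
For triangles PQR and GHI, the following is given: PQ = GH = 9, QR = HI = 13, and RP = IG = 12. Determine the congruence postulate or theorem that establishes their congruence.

The given information provides:
PQ = GH = 9, QR = HI = 13, and RP = IG = 12
This matches the SSS congruence theorem.
All three pairs of corresponding sides are equal (Side-Side-Side).

SSS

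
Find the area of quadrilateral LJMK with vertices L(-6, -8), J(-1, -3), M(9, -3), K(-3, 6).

Shoelace: sum of cross terms = 145, Area = (1/2)|145| = 145/2

145/2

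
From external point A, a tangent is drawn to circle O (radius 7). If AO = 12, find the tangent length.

Let T be the point of tangency. Then OT ⊥ AT (radius ⊥ tangent).
In right triangle OTA: OA² = OT² + AT²
12² = 7² + AT²
AT² = 95, AT = sqrt(95)

sqrt(95)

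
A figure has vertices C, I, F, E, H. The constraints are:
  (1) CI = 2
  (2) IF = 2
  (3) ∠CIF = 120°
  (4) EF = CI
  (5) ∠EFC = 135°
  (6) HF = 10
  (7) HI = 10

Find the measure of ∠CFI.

Step 1: By the law of cosines on triangle FIC: FC² = 2² + 2² − 2·2·2·cos(120°) = 12, so FC = 2·√3.
Step 2: By the inverse law of cosines on triangle CFI: cos(∠CFI) = ((2·√3)² + 2² − 2²) / (2·2·√3·2) = 12/13.86 = 0.866, so ∠CFI = 30°.

Therefore, the measure of angle ∠CFI = 30°.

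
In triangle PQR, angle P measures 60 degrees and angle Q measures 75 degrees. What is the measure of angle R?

angle R = 180 - 60 - 75 = 45 degrees.

45 degrees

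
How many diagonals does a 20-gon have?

Each of the 20 vertices connects to 17 non-adjacent vertices via diagonals.
Total connections = 20 × 17 = 340, but each diagonal is counted twice.
Number of diagonals = 340 / 2 = 170.

170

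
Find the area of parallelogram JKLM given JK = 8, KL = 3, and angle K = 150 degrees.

The area of a parallelogram equals the product of two adjacent sides times the sine of the included angle.
This is because the height equals 3 * sin(150°) = 3/2.
Area = 8 * 3/2 = 12

12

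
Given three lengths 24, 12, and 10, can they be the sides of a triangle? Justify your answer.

The longest side is 24. The other two sides sum to 10 + 12 = 22.
Since 22 ≤ 24, the two shorter sides cannot reach around to close the triangle.

No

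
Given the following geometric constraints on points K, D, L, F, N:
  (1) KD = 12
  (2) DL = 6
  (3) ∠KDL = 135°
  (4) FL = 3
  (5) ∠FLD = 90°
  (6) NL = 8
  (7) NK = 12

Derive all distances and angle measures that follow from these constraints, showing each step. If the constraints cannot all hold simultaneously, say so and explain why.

The constraints are consistent.

Step 1: From KD = 12, DL = 6, and ∠KDL = 135°, by the law of cosines:
  KL² = KD² + DL² - 2·KD·DL·cos(135°) = 144 + 36 + 101.8 = 281.8
  KL ≈ 16.79

Step 2: From DL = 6, LF = 3, and ∠DLF = 90°, by the law of cosines:
  DF² = DL² + LF² - 2·DL·LF·cos(90°) = 36 + 9 - 0 = 45
  DF = 3·√5

Step 3: From KD = 12, KL = 16.79, DL = 6, by the inverse law of cosines:
  cos(∠DKL) = (KD² + KL² - DL²) / (2·KD·KL)
  ∠DKL = 14.64°

Step 4: From KL = 16.79, KN = 12, LN = 8, by the inverse law of cosines:
  cos(∠LKN) = (KL² + KN² - LN²) / (2·KL·KN)
  ∠LKN = 26.1°

Step 5: From DF = 3·√5, DL = 6, FL = 3, by the inverse law of cosines:
  cos(∠FDL) = (DF² + DL² - FL²) / (2·DF·DL)
  ∠FDL = 26.57°

Step 6: From LD = 6, LK = 16.79, DK = 12, by the inverse law of cosines:
  cos(∠DLK) = (LD² + LK² - DK²) / (2·LD·LK)
  ∠DLK = 30.36°

Step 7: From LK = 16.79, LN = 8, KN = 12, by the inverse law of cosines:
  cos(∠KLN) = (LK² + LN² - KN²) / (2·LK·LN)
  ∠KLN = 41.29°

Step 8: From FD = 3·√5, FL = 3, DL = 6, by the inverse law of cosines:
  cos(∠DFL) = (FD² + FL² - DL²) / (2·FD·FL)
  ∠DFL = 63.43°

Step 9: From NK = 12, NL = 8, KL = 16.79, by the inverse law of cosines:
  cos(∠KNL) = (NK² + NL² - KL²) / (2·NK·NL)
  ∠KNL = 112.61°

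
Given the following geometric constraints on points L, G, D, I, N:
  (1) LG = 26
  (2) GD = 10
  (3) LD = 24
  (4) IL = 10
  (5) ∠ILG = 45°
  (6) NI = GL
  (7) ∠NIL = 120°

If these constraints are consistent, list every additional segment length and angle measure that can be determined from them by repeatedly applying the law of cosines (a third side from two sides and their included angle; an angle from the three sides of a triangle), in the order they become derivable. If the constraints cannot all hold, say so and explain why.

The constraints are consistent. Derivable facts, in order:
After 1 step:
- GI ≈ 20.21
- LN ≈ 32.19
- ∠DGL = 67.38°
- ∠DLG = 22.62°
- ∠GDL = 90°
After 2 steps:
- ∠GIL = 114.52°
- ∠IGL = 20.48°
- ∠ILN = 44.39°
- ∠INL = 15.61°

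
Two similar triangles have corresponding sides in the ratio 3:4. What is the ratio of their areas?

The ratio of areas of similar triangles equals the square of the side ratio.
Side ratio = 3:4
Area ratio = (3/4)^2 = 9/16 = 9:16

9:16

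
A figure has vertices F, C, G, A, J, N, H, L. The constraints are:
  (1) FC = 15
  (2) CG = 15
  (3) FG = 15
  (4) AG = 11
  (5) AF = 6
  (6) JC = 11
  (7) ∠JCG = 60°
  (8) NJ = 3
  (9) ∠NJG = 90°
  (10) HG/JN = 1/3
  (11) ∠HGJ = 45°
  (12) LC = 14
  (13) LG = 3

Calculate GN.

Step 1: By the law of cosines on triangle JCG: JG² = 11² + 15² − 2·11·15·cos(60°) = 181, so JG = √181.
Step 2: By the law of cosines on triangle GJN: GN² = √181² + 3² − 2·√181·3·cos(90°) = 190, so GN = √190.

Therefore, the length of GN = √190.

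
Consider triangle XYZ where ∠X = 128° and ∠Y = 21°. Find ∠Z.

angle Z = 180 - 128 - 21 = 31 degrees.

31 degrees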